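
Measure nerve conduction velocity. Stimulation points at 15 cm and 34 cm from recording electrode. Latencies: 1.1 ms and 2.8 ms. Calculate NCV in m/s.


Distance = (34 - 15) / 100 = 0.19 m
dt = (2.8 - 1.1) / 1000 = 0.0017 s
NCV = dist / dt = 111.8 m/s


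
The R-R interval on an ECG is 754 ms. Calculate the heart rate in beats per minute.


HR = 60 / RR_interval(s)
RR = 754 ms = 0.754 s
HR = 60 / 0.754 = 79.58 bpm


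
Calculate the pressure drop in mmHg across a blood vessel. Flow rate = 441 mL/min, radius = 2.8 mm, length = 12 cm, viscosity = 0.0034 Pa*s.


dP = 8*mu*L*Q / (pi*r^4)
Q = 441 mL/min = 7.35e-06 m^3/s
dP = 124.238 Pa = 124.238 / 133.322 mmHg = 0.9319 mmHg


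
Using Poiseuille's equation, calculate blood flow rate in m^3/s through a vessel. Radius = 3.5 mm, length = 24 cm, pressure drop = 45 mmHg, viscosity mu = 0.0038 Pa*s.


Q = pi*r^4*dP / (8*mu*L)
r = 0.0035 m, L = 0.24 m
dP = 45 mmHg = 5999.49 Pa
Q = 3.8766e-04 m^3/s


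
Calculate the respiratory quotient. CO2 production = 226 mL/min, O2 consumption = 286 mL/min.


RQ = VCO2 / VO2
RQ = 226 / 286
RQ = 0.7902


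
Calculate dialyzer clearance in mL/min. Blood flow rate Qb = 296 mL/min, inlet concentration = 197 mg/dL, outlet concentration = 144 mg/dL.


K = Qb * (Cb_in - Cb_out) / Cb_in
K = 296 * (197 - 144) / 197
K = 79.63 mL/min


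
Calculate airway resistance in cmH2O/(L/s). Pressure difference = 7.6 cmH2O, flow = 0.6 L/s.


R = dP / flow
R = 7.6 / 0.6
R = 12.67 cmH2O/(L/s)


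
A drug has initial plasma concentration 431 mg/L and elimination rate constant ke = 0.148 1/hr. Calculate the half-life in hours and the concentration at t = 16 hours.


t_half = ln(2) / ke = 0.693147 / 0.148 = 4.683 hr
C(t) = C0 * exp(-ke*t) = 431 * exp(-0.148*16)
C(16) = 40.37 mg/L


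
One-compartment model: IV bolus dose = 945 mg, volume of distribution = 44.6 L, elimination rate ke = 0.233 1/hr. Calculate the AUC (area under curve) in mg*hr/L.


C0 = Dose/Vd = 945/44.6 = 21.1883 mg/L
AUC = C0/ke = 21.1883/0.233
AUC = 90.94 mg*hr/L


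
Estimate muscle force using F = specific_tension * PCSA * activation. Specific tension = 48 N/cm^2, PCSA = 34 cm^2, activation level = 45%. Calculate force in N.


F = sigma * PCSA * activation
F = 48 * 34 * 0.45
F = 734.4 N


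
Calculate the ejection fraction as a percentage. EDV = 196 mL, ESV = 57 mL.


SV = EDV - ESV = 196 - 57 = 139 mL
EF = SV/EDV * 100 = 139/196 * 100
EF = 70.92%


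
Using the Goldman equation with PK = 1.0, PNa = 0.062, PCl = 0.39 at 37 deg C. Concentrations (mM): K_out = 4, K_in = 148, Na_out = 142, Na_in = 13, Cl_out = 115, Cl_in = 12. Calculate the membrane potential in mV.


Vm = (RT/F)*ln((PK*Ko + PNa*Nao + PCl*Cli)/(PK*Ki + PNa*Nai + PCl*Clo))
Numer = 17.484, Denom = 193.656
Vm = -64.27 mV


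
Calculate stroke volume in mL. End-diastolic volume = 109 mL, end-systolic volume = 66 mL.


SV = EDV - ESV
SV = 109 - 66
SV = 43 mL


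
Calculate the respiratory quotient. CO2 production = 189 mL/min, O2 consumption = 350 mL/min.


RQ = VCO2 / VO2
RQ = 189 / 350
RQ = 0.54


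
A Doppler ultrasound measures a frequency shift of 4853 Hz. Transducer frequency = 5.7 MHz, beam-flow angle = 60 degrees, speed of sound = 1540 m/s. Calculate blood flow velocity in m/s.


v = fd * c / (2 * f0 * cos(theta))
v = 4853 * 1540 / (2 * 5.7000e+06 * cos(60))
v = 1.311 m/s


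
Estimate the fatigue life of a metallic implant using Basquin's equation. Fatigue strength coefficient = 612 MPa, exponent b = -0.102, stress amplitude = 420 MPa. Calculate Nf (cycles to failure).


sigma_a = sigma_f' * (2Nf)^b
2Nf = (sigma_a/sigma_f')^(1/b)
2Nf = (420/612)^(1/-0.102)
2Nf = 40.083171
Nf = 20.04


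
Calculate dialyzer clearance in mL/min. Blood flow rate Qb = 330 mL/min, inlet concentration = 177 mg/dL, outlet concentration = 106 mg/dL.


K = Qb * (Cb_in - Cb_out) / Cb_in
K = 330 * (177 - 106) / 177
K = 132.4 mL/min


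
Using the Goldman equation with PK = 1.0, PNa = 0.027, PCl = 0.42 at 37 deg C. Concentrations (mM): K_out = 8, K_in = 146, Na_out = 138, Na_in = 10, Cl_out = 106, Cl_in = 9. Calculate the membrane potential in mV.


Vm = (RT/F)*ln((PK*Ko + PNa*Nao + PCl*Cli)/(PK*Ki + PNa*Nai + PCl*Clo))
Numer = 15.506, Denom = 190.79
Vm = -67.08 mV


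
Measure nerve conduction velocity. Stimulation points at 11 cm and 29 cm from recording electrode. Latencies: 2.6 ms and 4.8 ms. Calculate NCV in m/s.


Distance = (29 - 11) / 100 = 0.18 m
dt = (4.8 - 2.6) / 1000 = 0.0022 s
NCV = dist / dt = 81.82 m/s


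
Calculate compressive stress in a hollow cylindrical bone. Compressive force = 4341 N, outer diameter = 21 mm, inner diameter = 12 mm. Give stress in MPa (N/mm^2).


A = pi*(r_o^2 - r_i^2)
r_o = 10.5 mm, r_i = 6 mm
A = 233.263 mm^2
sigma = F/A = 4341 / 233.263
sigma = 18.61 MPa


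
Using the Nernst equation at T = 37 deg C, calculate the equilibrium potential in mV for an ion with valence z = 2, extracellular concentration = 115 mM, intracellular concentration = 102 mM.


E = (RT/(zF)) * ln(C_out/C_in)
T = 37 + 273.15 = 310.15 K
E = (8.314 * 310.15 / (2 * 96485)) * ln(115/102)
E = 1.603 mV


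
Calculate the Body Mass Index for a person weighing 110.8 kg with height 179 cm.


BMI = weight / height^2
height = 179 cm = 1.79 m
BMI = 110.8 / 1.79^2
BMI = 34.58 kg/m^2


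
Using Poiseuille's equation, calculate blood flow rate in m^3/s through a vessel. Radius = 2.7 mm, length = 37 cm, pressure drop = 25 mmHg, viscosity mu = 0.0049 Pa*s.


Q = pi*r^4*dP / (8*mu*L)
r = 0.0027 m, L = 0.37 m
dP = 25 mmHg = 3333.05 Pa
Q = 3.8367e-05 m^3/s


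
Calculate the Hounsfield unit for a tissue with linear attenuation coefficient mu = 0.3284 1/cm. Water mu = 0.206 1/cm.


HU = ((mu_tissue - mu_water) / mu_water) * 1000
HU = ((0.3284 - 0.206) / 0.206) * 1000
HU = 594.2


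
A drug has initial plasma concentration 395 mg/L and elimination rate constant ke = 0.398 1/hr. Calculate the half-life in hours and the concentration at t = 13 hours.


t_half = ln(2) / ke = 0.693147 / 0.398 = 1.742 hr
C(t) = C0 * exp(-ke*t) = 395 * exp(-0.398*13)
C(13) = 2.236 mg/L


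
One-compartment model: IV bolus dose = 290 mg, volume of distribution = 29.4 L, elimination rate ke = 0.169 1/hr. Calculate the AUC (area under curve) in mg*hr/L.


C0 = Dose/Vd = 290/29.4 = 9.86395 mg/L
AUC = C0/ke = 9.86395/0.169
AUC = 58.37 mg*hr/L


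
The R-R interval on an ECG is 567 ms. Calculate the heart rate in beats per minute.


HR = 60 / RR_interval(s)
RR = 567 ms = 0.567 s
HR = 60 / 0.567 = 105.8 bpm


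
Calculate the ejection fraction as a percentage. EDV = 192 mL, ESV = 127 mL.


SV = EDV - ESV = 192 - 127 = 65 mL
EF = SV/EDV * 100 = 65/192 * 100
EF = 33.85%


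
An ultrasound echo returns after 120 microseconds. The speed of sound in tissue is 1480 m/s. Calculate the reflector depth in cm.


depth = c * t / 2
t = 120 us = 1.2000e-04 s
depth = 1480 * 1.2000e-04 / 2
depth = 0.0888 m = 8.88 cm


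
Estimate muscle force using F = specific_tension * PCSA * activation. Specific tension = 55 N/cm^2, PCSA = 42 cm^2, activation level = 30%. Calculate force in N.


F = sigma * PCSA * activation
F = 55 * 42 * 0.3
F = 693 N


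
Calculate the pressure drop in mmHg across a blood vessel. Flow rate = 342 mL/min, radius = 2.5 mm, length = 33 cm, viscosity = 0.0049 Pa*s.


dP = 8*mu*L*Q / (pi*r^4)
Q = 342 mL/min = 5.7e-06 m^3/s
dP = 600.848 Pa = 600.848 / 133.322 mmHg = 4.507 mmHg


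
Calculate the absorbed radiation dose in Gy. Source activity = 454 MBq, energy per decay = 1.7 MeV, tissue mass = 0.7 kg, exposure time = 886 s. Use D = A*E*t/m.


A = 454 MBq = 4.5400e+08 Bq
E = 1.7 MeV = 2.7234e-13 J
D = A*E*t/m = 4.5400e+08*2.7234e-13*886/0.7
D = 0.1565 Gy


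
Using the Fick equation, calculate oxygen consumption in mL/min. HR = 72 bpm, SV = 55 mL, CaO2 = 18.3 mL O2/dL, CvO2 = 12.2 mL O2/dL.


CO = HR*SV = 72*55/1000 = 3.96 L/min
a-v O2 diff = 18.3 - 12.2 = 6.1 mL/dL
VO2 = CO * (CaO2-CvO2) * 10 dL/L
VO2 = 3.96 * 6.1 * 10
VO2 = 241.6 mL/min


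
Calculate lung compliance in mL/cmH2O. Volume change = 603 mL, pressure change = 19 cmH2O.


C = dV / dP
C = 603 / 19
C = 31.74 mL/cmH2O


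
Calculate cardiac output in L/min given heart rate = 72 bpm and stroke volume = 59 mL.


CO = HR * SV
CO = 72 * 59 / 1000
CO = 4.248 L/min


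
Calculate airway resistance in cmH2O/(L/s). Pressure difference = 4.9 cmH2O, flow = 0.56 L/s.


R = dP / flow
R = 4.9 / 0.56
R = 8.75 cmH2O/(L/s)


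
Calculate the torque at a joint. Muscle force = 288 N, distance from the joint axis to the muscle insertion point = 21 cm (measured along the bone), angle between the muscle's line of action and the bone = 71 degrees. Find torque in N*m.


Torque = F * d * sin(theta)   (moment arm = d*sin(theta))
d = 21 cm = 0.21 m
Torque = 288 * 0.21 * sin(71)
Torque = 57.18 N*m


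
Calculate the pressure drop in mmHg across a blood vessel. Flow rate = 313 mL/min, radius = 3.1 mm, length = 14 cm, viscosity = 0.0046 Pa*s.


dP = 8*mu*L*Q / (pi*r^4)
Q = 313 mL/min = 5.21667e-06 m^3/s
dP = 92.6345 Pa = 92.6345 / 133.322 mmHg = 0.6948 mmHg


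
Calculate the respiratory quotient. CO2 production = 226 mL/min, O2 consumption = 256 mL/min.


RQ = VCO2 / VO2
RQ = 226 / 256
RQ = 0.8828


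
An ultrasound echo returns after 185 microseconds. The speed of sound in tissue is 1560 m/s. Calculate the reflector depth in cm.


depth = c * t / 2
t = 185 us = 1.8500e-04 s
depth = 1560 * 1.8500e-04 / 2
depth = 0.1443 m = 14.43 cm


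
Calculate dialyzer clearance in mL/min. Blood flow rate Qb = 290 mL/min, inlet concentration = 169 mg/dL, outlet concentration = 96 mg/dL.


K = Qb * (Cb_in - Cb_out) / Cb_in
K = 290 * (169 - 96) / 169
K = 125.3 mL/min


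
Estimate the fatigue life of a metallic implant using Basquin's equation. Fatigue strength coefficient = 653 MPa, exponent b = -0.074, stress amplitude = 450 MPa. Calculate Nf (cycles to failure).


sigma_a = sigma_f' * (2Nf)^b
2Nf = (sigma_a/sigma_f')^(1/b)
2Nf = (450/653)^(1/-0.074)
2Nf = 153.15958
Nf = 76.58


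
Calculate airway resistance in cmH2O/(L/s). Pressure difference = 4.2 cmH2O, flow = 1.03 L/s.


R = dP / flow
R = 4.2 / 1.03
R = 4.078 cmH2O/(L/s)


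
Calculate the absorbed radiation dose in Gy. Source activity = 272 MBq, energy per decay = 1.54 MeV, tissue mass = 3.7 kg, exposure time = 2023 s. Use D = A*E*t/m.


A = 272 MBq = 2.7200e+08 Bq
E = 1.54 MeV = 2.46708e-13 J
D = A*E*t/m = 2.7200e+08*2.46708e-13*2023/3.7
D = 0.03669 Gy


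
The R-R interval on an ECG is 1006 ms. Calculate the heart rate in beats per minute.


HR = 60 / RR_interval(s)
RR = 1006 ms = 1.006 s
HR = 60 / 1.006 = 59.64 bpm


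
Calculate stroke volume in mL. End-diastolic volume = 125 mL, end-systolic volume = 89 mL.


SV = EDV - ESV
SV = 125 - 89
SV = 36 mL


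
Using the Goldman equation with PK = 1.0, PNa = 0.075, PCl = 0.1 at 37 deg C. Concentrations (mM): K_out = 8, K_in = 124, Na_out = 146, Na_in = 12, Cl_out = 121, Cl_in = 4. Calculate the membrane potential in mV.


Vm = (RT/F)*ln((PK*Ko + PNa*Nao + PCl*Cli)/(PK*Ki + PNa*Nai + PCl*Clo))
Numer = 19.35, Denom = 137
Vm = -52.31 mV


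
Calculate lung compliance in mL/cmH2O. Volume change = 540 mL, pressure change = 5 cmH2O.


C = dV / dP
C = 540 / 5
C = 108 mL/cmH2O


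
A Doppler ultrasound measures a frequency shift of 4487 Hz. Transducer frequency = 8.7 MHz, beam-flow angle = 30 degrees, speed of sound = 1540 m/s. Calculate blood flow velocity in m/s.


v = fd * c / (2 * f0 * cos(theta))
v = 4487 * 1540 / (2 * 8.7000e+06 * cos(30))
v = 0.4586 m/s


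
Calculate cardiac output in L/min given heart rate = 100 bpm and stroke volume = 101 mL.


CO = HR * SV
CO = 100 * 101 / 1000
CO = 10.1 L/min


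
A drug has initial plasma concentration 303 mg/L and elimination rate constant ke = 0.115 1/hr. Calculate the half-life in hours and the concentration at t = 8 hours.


t_half = ln(2) / ke = 0.693147 / 0.115 = 6.027 hr
C(t) = C0 * exp(-ke*t) = 303 * exp(-0.115*8)
C(8) = 120.8 mg/L


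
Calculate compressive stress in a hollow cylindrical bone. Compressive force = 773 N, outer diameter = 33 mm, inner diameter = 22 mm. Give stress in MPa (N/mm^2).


A = pi*(r_o^2 - r_i^2)
r_o = 16.5 mm, r_i = 11 mm
A = 475.166 mm^2
sigma = F/A = 773 / 475.166
sigma = 1.627 MPa


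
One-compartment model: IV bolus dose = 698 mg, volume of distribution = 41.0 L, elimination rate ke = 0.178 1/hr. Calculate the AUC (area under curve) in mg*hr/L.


C0 = Dose/Vd = 698/41.0 = 17.0244 mg/L
AUC = C0/ke = 17.0244/0.178
AUC = 95.64 mg*hr/L


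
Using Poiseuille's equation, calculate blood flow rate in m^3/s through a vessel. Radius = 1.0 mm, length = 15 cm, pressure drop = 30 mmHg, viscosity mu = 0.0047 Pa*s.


Q = pi*r^4*dP / (8*mu*L)
r = 0.001 m, L = 0.15 m
dP = 30 mmHg = 3999.66 Pa
Q = 2.2279e-06 m^3/s


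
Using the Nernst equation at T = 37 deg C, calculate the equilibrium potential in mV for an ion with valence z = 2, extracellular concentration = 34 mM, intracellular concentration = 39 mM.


E = (RT/(zF)) * ln(C_out/C_in)
T = 37 + 273.15 = 310.15 K
E = (8.314 * 310.15 / (2 * 96485)) * ln(34/39)
E = -1.833 mV


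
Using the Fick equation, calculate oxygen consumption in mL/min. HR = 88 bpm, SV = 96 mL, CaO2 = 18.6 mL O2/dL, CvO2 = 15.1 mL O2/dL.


CO = HR*SV = 88*96/1000 = 8.448 L/min
a-v O2 diff = 18.6 - 15.1 = 3.5 mL/dL
VO2 = CO * (CaO2-CvO2) * 10 dL/L
VO2 = 8.448 * 3.5 * 10
VO2 = 295.7 mL/min


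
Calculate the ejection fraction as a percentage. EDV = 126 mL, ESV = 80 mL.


SV = EDV - ESV = 126 - 80 = 46 mL
EF = SV/EDV * 100 = 46/126 * 100
EF = 36.51%


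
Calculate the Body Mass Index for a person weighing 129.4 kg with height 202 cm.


BMI = weight / height^2
height = 202 cm = 2.02 m
BMI = 129.4 / 2.02^2
BMI = 31.71 kg/m^2


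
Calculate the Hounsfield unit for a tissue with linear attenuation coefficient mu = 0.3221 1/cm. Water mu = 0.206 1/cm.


HU = ((mu_tissue - mu_water) / mu_water) * 1000
HU = ((0.3221 - 0.206) / 0.206) * 1000
HU = 563.6


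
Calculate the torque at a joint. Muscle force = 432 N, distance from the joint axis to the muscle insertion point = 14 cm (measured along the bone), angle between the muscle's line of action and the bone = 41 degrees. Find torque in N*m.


Torque = F * d * sin(theta)   (moment arm = d*sin(theta))
d = 14 cm = 0.14 m
Torque = 432 * 0.14 * sin(41)
Torque = 39.68 N*m


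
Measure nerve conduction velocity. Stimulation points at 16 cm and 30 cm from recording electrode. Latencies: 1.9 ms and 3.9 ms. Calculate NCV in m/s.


Distance = (30 - 16) / 100 = 0.14 m
dt = (3.9 - 1.9) / 1000 = 0.002 s
NCV = dist / dt = 70 m/s


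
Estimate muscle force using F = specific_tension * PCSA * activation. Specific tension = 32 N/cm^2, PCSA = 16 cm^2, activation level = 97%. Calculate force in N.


F = sigma * PCSA * activation
F = 32 * 16 * 0.97
F = 496.6 N


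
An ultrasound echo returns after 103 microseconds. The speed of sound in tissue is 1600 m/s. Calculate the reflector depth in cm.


depth = c * t / 2
t = 103 us = 1.0300e-04 s
depth = 1600 * 1.0300e-04 / 2
depth = 0.0824 m = 8.24 cm


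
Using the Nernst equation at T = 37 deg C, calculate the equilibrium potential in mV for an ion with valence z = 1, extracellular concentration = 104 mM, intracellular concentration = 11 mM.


E = (RT/(zF)) * ln(C_out/C_in)
T = 37 + 273.15 = 310.15 K
E = (8.314 * 310.15 / (1 * 96485)) * ln(104/11)
E = 60.04 mV


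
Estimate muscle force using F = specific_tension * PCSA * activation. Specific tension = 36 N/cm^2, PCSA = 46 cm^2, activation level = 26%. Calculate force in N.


F = sigma * PCSA * activation
F = 36 * 46 * 0.26
F = 430.6 N


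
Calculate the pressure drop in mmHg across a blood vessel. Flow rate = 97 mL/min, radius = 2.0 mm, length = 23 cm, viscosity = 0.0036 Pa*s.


dP = 8*mu*L*Q / (pi*r^4)
Q = 97 mL/min = 1.61667e-06 m^3/s
dP = 213.045 Pa = 213.045 / 133.322 mmHg = 1.598 mmHg


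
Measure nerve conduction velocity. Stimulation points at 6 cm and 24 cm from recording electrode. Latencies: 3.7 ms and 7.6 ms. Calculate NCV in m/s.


Distance = (24 - 6) / 100 = 0.18 m
dt = (7.6 - 3.7) / 1000 = 0.0039 s
NCV = dist / dt = 46.15 m/s


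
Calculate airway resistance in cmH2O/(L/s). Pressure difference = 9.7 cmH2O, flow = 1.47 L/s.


R = dP / flow
R = 9.7 / 1.47
R = 6.599 cmH2O/(L/s)


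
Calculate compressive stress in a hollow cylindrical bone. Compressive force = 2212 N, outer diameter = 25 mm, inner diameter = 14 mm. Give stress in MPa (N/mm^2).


A = pi*(r_o^2 - r_i^2)
r_o = 12.5 mm, r_i = 7 mm
A = 336.936 mm^2
sigma = F/A = 2212 / 336.936
sigma = 6.565 MPa


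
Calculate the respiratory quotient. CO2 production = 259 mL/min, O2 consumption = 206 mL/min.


RQ = VCO2 / VO2
RQ = 259 / 206
RQ = 1.257


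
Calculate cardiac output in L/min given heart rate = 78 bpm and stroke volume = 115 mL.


CO = HR * SV
CO = 78 * 115 / 1000
CO = 8.97 L/min


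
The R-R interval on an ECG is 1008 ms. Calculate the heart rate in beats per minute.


HR = 60 / RR_interval(s)
RR = 1008 ms = 1.008 s
HR = 60 / 1.008 = 59.52 bpm


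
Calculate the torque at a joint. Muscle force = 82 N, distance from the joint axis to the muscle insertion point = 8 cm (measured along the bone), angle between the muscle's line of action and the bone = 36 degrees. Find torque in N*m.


Torque = F * d * sin(theta)   (moment arm = d*sin(theta))
d = 8 cm = 0.08 m
Torque = 82 * 0.08 * sin(36)
Torque = 3.856 N*m


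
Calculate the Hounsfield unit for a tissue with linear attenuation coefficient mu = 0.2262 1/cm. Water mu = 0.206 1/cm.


HU = ((mu_tissue - mu_water) / mu_water) * 1000
HU = ((0.2262 - 0.206) / 0.206) * 1000
HU = 98.06


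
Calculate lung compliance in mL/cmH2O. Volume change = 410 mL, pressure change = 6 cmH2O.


C = dV / dP
C = 410 / 6
C = 68.33 mL/cmH2O


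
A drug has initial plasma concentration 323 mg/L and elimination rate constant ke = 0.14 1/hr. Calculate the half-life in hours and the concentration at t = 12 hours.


t_half = ln(2) / ke = 0.693147 / 0.14 = 4.951 hr
C(t) = C0 * exp(-ke*t) = 323 * exp(-0.14*12)
C(12) = 60.2 mg/L


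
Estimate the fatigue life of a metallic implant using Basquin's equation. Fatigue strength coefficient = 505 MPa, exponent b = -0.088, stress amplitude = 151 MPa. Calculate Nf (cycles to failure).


sigma_a = sigma_f' * (2Nf)^b
2Nf = (sigma_a/sigma_f')^(1/b)
2Nf = (151/505)^(1/-0.088)
2Nf = 908068.34
Nf = 4.54e+05


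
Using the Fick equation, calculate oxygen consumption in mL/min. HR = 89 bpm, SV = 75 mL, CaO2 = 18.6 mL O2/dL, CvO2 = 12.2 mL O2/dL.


CO = HR*SV = 89*75/1000 = 6.675 L/min
a-v O2 diff = 18.6 - 12.2 = 6.4 mL/dL
VO2 = CO * (CaO2-CvO2) * 10 dL/L
VO2 = 6.675 * 6.4 * 10
VO2 = 427.2 mL/min


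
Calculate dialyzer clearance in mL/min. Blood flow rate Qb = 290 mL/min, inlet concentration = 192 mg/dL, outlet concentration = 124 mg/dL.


K = Qb * (Cb_in - Cb_out) / Cb_in
K = 290 * (192 - 124) / 192
K = 102.7 mL/min


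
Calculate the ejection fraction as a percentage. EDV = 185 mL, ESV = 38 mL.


SV = EDV - ESV = 185 - 38 = 147 mL
EF = SV/EDV * 100 = 147/185 * 100
EF = 79.46%


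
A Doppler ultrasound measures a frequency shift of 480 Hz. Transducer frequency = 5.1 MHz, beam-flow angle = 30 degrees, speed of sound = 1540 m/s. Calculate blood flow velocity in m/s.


v = fd * c / (2 * f0 * cos(theta))
v = 480 * 1540 / (2 * 5.1000e+06 * cos(30))
v = 0.08368 m/s


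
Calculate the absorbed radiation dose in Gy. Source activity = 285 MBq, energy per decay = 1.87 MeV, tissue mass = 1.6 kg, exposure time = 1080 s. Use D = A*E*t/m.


A = 285 MBq = 2.8500e+08 Bq
E = 1.87 MeV = 2.99574e-13 J
D = A*E*t/m = 2.8500e+08*2.99574e-13*1080/1.6
D = 0.05763 Gy


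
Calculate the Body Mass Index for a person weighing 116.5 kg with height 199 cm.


BMI = weight / height^2
height = 199 cm = 1.99 m
BMI = 116.5 / 1.99^2
BMI = 29.42 kg/m^2


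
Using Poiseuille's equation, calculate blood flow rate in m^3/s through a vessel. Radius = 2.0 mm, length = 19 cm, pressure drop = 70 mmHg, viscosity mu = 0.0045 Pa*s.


Q = pi*r^4*dP / (8*mu*L)
r = 0.002 m, L = 0.19 m
dP = 70 mmHg = 9332.54 Pa
Q = 6.8583e-05 m^3/s


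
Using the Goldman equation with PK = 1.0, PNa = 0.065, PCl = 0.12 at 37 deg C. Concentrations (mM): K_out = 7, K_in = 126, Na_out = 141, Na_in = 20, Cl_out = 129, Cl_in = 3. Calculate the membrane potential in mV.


Vm = (RT/F)*ln((PK*Ko + PNa*Nao + PCl*Cli)/(PK*Ki + PNa*Nai + PCl*Clo))
Numer = 16.525, Denom = 142.78
Vm = -57.63 mV


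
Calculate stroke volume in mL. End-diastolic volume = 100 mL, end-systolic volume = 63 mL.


SV = EDV - ESV
SV = 100 - 63
SV = 37 mL


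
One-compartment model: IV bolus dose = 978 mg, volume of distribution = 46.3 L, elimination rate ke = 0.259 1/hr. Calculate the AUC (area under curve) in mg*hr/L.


C0 = Dose/Vd = 978/46.3 = 21.1231 mg/L
AUC = C0/ke = 21.1231/0.259
AUC = 81.56 mg*hr/L


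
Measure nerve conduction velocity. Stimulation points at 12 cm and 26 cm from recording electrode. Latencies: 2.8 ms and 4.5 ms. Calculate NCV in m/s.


Distance = (26 - 12) / 100 = 0.14 m
dt = (4.5 - 2.8) / 1000 = 0.0017 s
NCV = dist / dt = 82.35 m/s


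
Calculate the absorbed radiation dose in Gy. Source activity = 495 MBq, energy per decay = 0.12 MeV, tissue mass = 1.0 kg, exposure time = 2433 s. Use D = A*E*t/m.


A = 495 MBq = 4.9500e+08 Bq
E = 0.12 MeV = 1.9224e-14 J
D = A*E*t/m = 4.9500e+08*1.9224e-14*2433/1.0
D = 0.02315 Gy


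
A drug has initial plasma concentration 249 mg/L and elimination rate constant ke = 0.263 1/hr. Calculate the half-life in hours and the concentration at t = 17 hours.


t_half = ln(2) / ke = 0.693147 / 0.263 = 2.636 hr
C(t) = C0 * exp(-ke*t) = 249 * exp(-0.263*17)
C(17) = 2.848 mg/L


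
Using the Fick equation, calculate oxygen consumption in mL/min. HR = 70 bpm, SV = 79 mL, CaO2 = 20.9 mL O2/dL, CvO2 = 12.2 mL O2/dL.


CO = HR*SV = 70*79/1000 = 5.53 L/min
a-v O2 diff = 20.9 - 12.2 = 8.7 mL/dL
VO2 = CO * (CaO2-CvO2) * 10 dL/L
VO2 = 5.53 * 8.7 * 10
VO2 = 481.1 mL/min


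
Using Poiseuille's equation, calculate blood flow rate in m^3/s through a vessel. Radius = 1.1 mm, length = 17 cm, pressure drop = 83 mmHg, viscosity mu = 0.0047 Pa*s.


Q = pi*r^4*dP / (8*mu*L)
r = 0.0011 m, L = 0.17 m
dP = 83 mmHg = 11065.726 Pa
Q = 7.9628e-06 m^3/s


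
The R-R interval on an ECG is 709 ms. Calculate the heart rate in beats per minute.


HR = 60 / RR_interval(s)
RR = 709 ms = 0.709 s
HR = 60 / 0.709 = 84.63 bpm


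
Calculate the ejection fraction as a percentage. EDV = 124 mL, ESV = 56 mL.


SV = EDV - ESV = 124 - 56 = 68 mL
EF = SV/EDV * 100 = 68/124 * 100
EF = 54.84%


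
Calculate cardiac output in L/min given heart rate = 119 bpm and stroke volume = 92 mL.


CO = HR * SV
CO = 119 * 92 / 1000
CO = 10.95 L/min


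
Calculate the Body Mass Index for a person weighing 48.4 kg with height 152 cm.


BMI = weight / height^2
height = 152 cm = 1.52 m
BMI = 48.4 / 1.52^2
BMI = 20.95 kg/m^2


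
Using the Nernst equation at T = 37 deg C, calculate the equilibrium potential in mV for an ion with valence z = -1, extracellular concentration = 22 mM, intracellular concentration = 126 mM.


E = (RT/(zF)) * ln(C_out/C_in)
T = 37 + 273.15 = 310.15 K
E = (8.314 * 310.15 / (-1 * 96485)) * ln(22/126)
E = 46.64 mV


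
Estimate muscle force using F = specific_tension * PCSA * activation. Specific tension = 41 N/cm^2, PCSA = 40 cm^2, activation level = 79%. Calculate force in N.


F = sigma * PCSA * activation
F = 41 * 40 * 0.79
F = 1296 N


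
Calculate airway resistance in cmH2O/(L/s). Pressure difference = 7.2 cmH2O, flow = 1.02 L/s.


R = dP / flow
R = 7.2 / 1.02
R = 7.059 cmH2O/(L/s)


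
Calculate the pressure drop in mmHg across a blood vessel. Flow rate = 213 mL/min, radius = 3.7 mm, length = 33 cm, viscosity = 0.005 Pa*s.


dP = 8*mu*L*Q / (pi*r^4)
Q = 213 mL/min = 3.55e-06 m^3/s
dP = 79.5876 Pa = 79.5876 / 133.322 mmHg = 0.597 mmHg


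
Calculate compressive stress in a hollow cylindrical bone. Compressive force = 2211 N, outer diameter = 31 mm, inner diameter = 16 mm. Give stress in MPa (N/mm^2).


A = pi*(r_o^2 - r_i^2)
r_o = 15.5 mm, r_i = 8 mm
A = 553.706 mm^2
sigma = F/A = 2211 / 553.706
sigma = 3.993 MPa


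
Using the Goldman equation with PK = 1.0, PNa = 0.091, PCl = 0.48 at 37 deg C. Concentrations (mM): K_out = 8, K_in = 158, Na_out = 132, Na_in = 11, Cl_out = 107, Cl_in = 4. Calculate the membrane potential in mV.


Vm = (RT/F)*ln((PK*Ko + PNa*Nao + PCl*Cli)/(PK*Ki + PNa*Nai + PCl*Clo))
Numer = 21.932, Denom = 210.361
Vm = -60.42 mV


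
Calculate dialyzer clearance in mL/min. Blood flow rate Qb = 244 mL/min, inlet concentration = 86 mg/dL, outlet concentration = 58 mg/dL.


K = Qb * (Cb_in - Cb_out) / Cb_in
K = 244 * (86 - 58) / 86
K = 79.44 mL/min


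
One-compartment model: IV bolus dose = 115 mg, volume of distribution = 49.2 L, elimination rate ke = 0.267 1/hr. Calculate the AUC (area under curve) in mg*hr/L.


C0 = Dose/Vd = 115/49.2 = 2.3374 mg/L
AUC = C0/ke = 2.3374/0.267
AUC = 8.754 mg*hr/L


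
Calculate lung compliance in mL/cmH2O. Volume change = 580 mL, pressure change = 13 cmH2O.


C = dV / dP
C = 580 / 13
C = 44.62 mL/cmH2O


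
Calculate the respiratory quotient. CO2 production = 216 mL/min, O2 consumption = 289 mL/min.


RQ = VCO2 / VO2
RQ = 216 / 289
RQ = 0.7474


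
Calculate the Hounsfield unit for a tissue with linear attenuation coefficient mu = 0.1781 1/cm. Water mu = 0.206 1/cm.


HU = ((mu_tissue - mu_water) / mu_water) * 1000
HU = ((0.1781 - 0.206) / 0.206) * 1000
HU = -135.4


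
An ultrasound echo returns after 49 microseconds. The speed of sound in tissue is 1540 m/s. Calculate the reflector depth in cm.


depth = c * t / 2
t = 49 us = 4.9000e-05 s
depth = 1540 * 4.9000e-05 / 2
depth = 0.03773 m = 3.773 cm


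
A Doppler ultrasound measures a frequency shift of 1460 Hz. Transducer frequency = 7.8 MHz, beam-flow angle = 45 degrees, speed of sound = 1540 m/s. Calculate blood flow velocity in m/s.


v = fd * c / (2 * f0 * cos(theta))
v = 1460 * 1540 / (2 * 7.8000e+06 * cos(45))
v = 0.2038 m/s


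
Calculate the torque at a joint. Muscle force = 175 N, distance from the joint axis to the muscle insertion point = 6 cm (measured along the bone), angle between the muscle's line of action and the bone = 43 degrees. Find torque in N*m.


Torque = F * d * sin(theta)   (moment arm = d*sin(theta))
d = 6 cm = 0.06 m
Torque = 175 * 0.06 * sin(43)
Torque = 7.161 N*m


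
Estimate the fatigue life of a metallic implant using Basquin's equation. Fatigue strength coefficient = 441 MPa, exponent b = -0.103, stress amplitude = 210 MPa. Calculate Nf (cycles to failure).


sigma_a = sigma_f' * (2Nf)^b
2Nf = (sigma_a/sigma_f')^(1/b)
2Nf = (210/441)^(1/-0.103)
2Nf = 1343.8248
Nf = 671.9


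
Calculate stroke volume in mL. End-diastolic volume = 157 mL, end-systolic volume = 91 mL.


SV = EDV - ESV
SV = 157 - 91
SV = 66 mL


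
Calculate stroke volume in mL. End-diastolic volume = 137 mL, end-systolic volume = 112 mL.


SV = EDV - ESV
SV = 137 - 112
SV = 25 mL


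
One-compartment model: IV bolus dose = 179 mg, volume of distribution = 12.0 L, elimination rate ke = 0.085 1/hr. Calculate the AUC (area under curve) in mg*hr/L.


C0 = Dose/Vd = 179/12.0 = 14.9167 mg/L
AUC = C0/ke = 14.9167/0.085
AUC = 175.5 mg*hr/L


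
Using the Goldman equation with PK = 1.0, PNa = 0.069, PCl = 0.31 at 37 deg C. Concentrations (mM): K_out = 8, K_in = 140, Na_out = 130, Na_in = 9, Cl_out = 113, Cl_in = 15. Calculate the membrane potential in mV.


Vm = (RT/F)*ln((PK*Ko + PNa*Nao + PCl*Cli)/(PK*Ki + PNa*Nai + PCl*Clo))
Numer = 21.62, Denom = 175.651
Vm = -55.99 mV


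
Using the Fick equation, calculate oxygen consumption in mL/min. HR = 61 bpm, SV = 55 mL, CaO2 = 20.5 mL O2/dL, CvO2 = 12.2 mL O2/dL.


CO = HR*SV = 61*55/1000 = 3.355 L/min
a-v O2 diff = 20.5 - 12.2 = 8.3 mL/dL
VO2 = CO * (CaO2-CvO2) * 10 dL/L
VO2 = 3.355 * 8.3 * 10
VO2 = 278.5 mL/min


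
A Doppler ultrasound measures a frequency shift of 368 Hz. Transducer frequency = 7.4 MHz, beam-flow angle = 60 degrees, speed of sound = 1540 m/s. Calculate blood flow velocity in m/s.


v = fd * c / (2 * f0 * cos(theta))
v = 368 * 1540 / (2 * 7.4000e+06 * cos(60))
v = 0.07658 m/s


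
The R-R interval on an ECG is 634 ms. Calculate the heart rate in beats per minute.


HR = 60 / RR_interval(s)
RR = 634 ms = 0.634 s
HR = 60 / 0.634 = 94.64 bpm


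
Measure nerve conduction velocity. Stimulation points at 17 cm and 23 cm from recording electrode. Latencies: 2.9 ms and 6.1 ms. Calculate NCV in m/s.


Distance = (23 - 17) / 100 = 0.06 m
dt = (6.1 - 2.9) / 1000 = 0.0032 s
NCV = dist / dt = 18.75 m/s


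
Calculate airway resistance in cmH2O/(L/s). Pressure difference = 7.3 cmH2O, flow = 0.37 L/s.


R = dP / flow
R = 7.3 / 0.37
R = 19.73 cmH2O/(L/s)


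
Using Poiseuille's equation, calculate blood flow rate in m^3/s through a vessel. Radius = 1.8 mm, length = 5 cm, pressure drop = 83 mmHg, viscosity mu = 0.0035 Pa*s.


Q = pi*r^4*dP / (8*mu*L)
r = 0.0018 m, L = 0.05 m
dP = 83 mmHg = 11065.726 Pa
Q = 2.6067e-04 m^3/s


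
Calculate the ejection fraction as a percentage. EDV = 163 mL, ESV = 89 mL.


SV = EDV - ESV = 163 - 89 = 74 mL
EF = SV/EDV * 100 = 74/163 * 100
EF = 45.4%


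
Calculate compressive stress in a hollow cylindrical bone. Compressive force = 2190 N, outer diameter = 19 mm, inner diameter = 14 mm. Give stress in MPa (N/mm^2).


A = pi*(r_o^2 - r_i^2)
r_o = 9.5 mm, r_i = 7 mm
A = 129.591 mm^2
sigma = F/A = 2190 / 129.591
sigma = 16.9 MPa


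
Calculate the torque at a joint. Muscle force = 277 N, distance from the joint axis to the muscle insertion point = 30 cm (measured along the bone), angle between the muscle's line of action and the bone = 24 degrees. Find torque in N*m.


Torque = F * d * sin(theta)   (moment arm = d*sin(theta))
d = 30 cm = 0.3 m
Torque = 277 * 0.3 * sin(24)
Torque = 33.8 N*m


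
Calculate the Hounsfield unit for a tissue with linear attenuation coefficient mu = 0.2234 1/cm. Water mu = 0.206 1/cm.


HU = ((mu_tissue - mu_water) / mu_water) * 1000
HU = ((0.2234 - 0.206) / 0.206) * 1000
HU = 84.47


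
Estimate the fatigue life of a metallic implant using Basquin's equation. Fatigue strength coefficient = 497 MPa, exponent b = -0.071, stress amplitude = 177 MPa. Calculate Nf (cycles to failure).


sigma_a = sigma_f' * (2Nf)^b
2Nf = (sigma_a/sigma_f')^(1/b)
2Nf = (177/497)^(1/-0.071)
2Nf = 2066594.4
Nf = 1.0333e+06


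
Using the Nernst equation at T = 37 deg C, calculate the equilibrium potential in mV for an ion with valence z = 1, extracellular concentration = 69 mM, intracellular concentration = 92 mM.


E = (RT/(zF)) * ln(C_out/C_in)
T = 37 + 273.15 = 310.15 K
E = (8.314 * 310.15 / (1 * 96485)) * ln(69/92)
E = -7.688 mV


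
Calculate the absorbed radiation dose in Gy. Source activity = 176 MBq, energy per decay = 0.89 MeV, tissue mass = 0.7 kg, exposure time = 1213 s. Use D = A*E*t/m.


A = 176 MBq = 1.7600e+08 Bq
E = 0.89 MeV = 1.42578e-13 J
D = A*E*t/m = 1.7600e+08*1.42578e-13*1213/0.7
D = 0.04348 Gy


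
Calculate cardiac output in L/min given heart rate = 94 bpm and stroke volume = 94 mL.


CO = HR * SV
CO = 94 * 94 / 1000
CO = 8.836 L/min


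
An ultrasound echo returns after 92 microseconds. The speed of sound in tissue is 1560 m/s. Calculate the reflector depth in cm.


depth = c * t / 2
t = 92 us = 9.2000e-05 s
depth = 1560 * 9.2000e-05 / 2
depth = 0.07176 m = 7.176 cm


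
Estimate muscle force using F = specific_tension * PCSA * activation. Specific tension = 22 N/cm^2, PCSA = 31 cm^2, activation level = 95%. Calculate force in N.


F = sigma * PCSA * activation
F = 22 * 31 * 0.95
F = 647.9 N


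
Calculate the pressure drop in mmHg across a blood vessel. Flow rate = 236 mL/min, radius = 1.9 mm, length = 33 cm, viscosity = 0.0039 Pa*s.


dP = 8*mu*L*Q / (pi*r^4)
Q = 236 mL/min = 3.93333e-06 m^3/s
dP = 989.156 Pa = 989.156 / 133.322 mmHg = 7.419 mmHg


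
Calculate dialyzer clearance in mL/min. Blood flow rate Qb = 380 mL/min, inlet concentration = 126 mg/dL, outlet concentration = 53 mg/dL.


K = Qb * (Cb_in - Cb_out) / Cb_in
K = 380 * (126 - 53) / 126
K = 220.2 mL/min


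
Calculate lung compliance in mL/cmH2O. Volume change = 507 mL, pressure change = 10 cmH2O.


C = dV / dP
C = 507 / 10
C = 50.7 mL/cmH2O


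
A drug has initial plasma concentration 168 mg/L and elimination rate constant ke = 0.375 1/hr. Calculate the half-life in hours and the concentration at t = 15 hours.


t_half = ln(2) / ke = 0.693147 / 0.375 = 1.848 hr
C(t) = C0 * exp(-ke*t) = 168 * exp(-0.375*15)
C(15) = 0.6059 mg/L


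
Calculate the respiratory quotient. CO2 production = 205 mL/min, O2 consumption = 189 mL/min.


RQ = VCO2 / VO2
RQ = 205 / 189
RQ = 1.085


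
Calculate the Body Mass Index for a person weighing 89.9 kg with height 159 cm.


BMI = weight / height^2
height = 159 cm = 1.59 m
BMI = 89.9 / 1.59^2
BMI = 35.56 kg/m^2


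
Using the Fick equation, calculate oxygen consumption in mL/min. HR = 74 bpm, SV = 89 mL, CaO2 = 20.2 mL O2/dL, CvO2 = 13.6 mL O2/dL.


CO = HR*SV = 74*89/1000 = 6.586 L/min
a-v O2 diff = 20.2 - 13.6 = 6.6 mL/dL
VO2 = CO * (CaO2-CvO2) * 10 dL/L
VO2 = 6.586 * 6.6 * 10
VO2 = 434.7 mL/min


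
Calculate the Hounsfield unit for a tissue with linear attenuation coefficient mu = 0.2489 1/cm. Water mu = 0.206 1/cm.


HU = ((mu_tissue - mu_water) / mu_water) * 1000
HU = ((0.2489 - 0.206) / 0.206) * 1000
HU = 208.3


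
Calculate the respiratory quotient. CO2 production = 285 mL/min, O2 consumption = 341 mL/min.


RQ = VCO2 / VO2
RQ = 285 / 341
RQ = 0.8358


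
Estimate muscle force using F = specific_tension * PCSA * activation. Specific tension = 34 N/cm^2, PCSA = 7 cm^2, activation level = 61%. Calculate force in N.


F = sigma * PCSA * activation
F = 34 * 7 * 0.61
F = 145.2 N


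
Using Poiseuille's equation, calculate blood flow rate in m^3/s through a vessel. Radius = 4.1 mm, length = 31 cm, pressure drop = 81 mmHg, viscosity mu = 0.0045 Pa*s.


Q = pi*r^4*dP / (8*mu*L)
r = 0.0041 m, L = 0.31 m
dP = 81 mmHg = 10799.082 Pa
Q = 8.5903e-04 m^3/s


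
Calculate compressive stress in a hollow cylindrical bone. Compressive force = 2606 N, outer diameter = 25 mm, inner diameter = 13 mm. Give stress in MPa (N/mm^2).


A = pi*(r_o^2 - r_i^2)
r_o = 12.5 mm, r_i = 6.5 mm
A = 358.142 mm^2
sigma = F/A = 2606 / 358.142
sigma = 7.276 MPa


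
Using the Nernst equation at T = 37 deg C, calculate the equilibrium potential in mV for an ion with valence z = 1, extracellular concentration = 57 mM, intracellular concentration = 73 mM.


E = (RT/(zF)) * ln(C_out/C_in)
T = 37 + 273.15 = 310.15 K
E = (8.314 * 310.15 / (1 * 96485)) * ln(57/73)
E = -6.612 mV


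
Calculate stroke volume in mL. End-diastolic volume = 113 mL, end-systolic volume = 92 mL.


SV = EDV - ESV
SV = 113 - 92
SV = 21 mL


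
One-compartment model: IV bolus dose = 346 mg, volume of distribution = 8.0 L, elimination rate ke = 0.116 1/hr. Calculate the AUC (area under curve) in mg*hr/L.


C0 = Dose/Vd = 346/8.0 = 43.25 mg/L
AUC = C0/ke = 43.25/0.116
AUC = 372.8 mg*hr/L


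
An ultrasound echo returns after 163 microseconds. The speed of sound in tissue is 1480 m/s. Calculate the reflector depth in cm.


depth = c * t / 2
t = 163 us = 1.6300e-04 s
depth = 1480 * 1.6300e-04 / 2
depth = 0.12062 m = 12.062 cm


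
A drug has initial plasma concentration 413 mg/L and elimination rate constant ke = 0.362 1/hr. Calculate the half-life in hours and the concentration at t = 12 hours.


t_half = ln(2) / ke = 0.693147 / 0.362 = 1.915 hr
C(t) = C0 * exp(-ke*t) = 413 * exp(-0.362*12)
C(12) = 5.363 mg/L


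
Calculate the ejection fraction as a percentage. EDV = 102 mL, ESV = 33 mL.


SV = EDV - ESV = 102 - 33 = 69 mL
EF = SV/EDV * 100 = 69/102 * 100
EF = 67.65%


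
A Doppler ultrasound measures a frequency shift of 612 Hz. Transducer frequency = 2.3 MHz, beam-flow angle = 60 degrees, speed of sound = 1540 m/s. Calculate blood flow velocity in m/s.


v = fd * c / (2 * f0 * cos(theta))
v = 612 * 1540 / (2 * 2.3000e+06 * cos(60))
v = 0.4098 m/s


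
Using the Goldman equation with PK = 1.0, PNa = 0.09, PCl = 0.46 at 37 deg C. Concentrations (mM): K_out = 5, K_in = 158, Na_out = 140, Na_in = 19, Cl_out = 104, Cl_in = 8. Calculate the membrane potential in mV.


Vm = (RT/F)*ln((PK*Ko + PNa*Nao + PCl*Cli)/(PK*Ki + PNa*Nai + PCl*Clo))
Numer = 21.28, Denom = 207.55
Vm = -60.87 mV


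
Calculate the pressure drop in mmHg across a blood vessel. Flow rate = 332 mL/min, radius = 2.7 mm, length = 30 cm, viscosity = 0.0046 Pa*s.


dP = 8*mu*L*Q / (pi*r^4)
Q = 332 mL/min = 5.53333e-06 m^3/s
dP = 365.89 Pa = 365.89 / 133.322 mmHg = 2.744 mmHg


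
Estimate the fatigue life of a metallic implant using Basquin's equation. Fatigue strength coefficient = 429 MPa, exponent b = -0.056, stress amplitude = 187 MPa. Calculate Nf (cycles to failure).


sigma_a = sigma_f' * (2Nf)^b
2Nf = (sigma_a/sigma_f')^(1/b)
2Nf = (187/429)^(1/-0.056)
2Nf = 2751476.5
Nf = 1.3757e+06


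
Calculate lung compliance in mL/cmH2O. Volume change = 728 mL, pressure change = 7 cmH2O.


C = dV / dP
C = 728 / 7
C = 104 mL/cmH2O


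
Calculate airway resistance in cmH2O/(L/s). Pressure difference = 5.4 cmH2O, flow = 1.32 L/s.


R = dP / flow
R = 5.4 / 1.32
R = 4.091 cmH2O/(L/s)


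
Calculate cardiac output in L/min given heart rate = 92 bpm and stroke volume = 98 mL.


CO = HR * SV
CO = 92 * 98 / 1000
CO = 9.016 L/min


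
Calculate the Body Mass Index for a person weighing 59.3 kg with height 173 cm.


BMI = weight / height^2
height = 173 cm = 1.73 m
BMI = 59.3 / 1.73^2
BMI = 19.81 kg/m^2


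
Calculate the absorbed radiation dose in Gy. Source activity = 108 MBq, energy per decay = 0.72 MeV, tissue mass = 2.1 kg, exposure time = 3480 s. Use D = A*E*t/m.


A = 108 MBq = 1.0800e+08 Bq
E = 0.72 MeV = 1.15344e-13 J
D = A*E*t/m = 1.0800e+08*1.15344e-13*3480/2.1
D = 0.02064 Gy


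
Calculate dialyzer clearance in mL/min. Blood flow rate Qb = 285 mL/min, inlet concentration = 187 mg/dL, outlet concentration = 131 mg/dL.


K = Qb * (Cb_in - Cb_out) / Cb_in
K = 285 * (187 - 131) / 187
K = 85.35 mL/min


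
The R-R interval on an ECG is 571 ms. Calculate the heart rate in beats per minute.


HR = 60 / RR_interval(s)
RR = 571 ms = 0.571 s
HR = 60 / 0.571 = 105.1 bpm


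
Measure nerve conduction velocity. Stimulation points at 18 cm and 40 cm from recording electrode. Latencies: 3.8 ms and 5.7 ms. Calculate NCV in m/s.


Distance = (40 - 18) / 100 = 0.22 m
dt = (5.7 - 3.8) / 1000 = 0.0019 s
NCV = dist / dt = 115.8 m/s


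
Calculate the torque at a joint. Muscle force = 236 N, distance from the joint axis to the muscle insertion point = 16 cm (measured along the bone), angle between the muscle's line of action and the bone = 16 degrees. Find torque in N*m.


Torque = F * d * sin(theta)   (moment arm = d*sin(theta))
d = 16 cm = 0.16 m
Torque = 236 * 0.16 * sin(16)
Torque = 10.41 N*m


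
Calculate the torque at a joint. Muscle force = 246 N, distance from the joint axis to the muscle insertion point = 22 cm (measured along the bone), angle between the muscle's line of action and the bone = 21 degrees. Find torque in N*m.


Torque = F * d * sin(theta)   (moment arm = d*sin(theta))
d = 22 cm = 0.22 m
Torque = 246 * 0.22 * sin(21)
Torque = 19.39 N*m
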